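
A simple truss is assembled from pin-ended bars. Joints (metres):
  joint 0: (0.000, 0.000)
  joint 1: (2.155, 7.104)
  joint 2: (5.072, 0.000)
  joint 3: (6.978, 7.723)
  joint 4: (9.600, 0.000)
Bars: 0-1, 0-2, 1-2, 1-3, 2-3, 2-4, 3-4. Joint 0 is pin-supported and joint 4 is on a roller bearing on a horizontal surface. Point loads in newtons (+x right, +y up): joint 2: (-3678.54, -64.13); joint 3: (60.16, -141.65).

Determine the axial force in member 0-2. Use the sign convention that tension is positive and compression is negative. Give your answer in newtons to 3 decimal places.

-3612.150

N=5 nodes, M=7 members, R=3 reactions → 2N=10, M+R=10
member 0 (0-1): L=7.4237, (cx,cy)=(0.2903,0.9569)
member 1 (0-2): L=5.0720, (cx,cy)=(1.0000,0.0000)
member 2 (1-2): L=7.6796, (cx,cy)=(0.3798,-0.9251)
member 3 (1-3): L=4.8626, (cx,cy)=(0.9919,0.1273)
member 4 (2-3): L=7.9547, (cx,cy)=(0.2396,0.9709)
member 5 (2-4): L=4.5280, (cx,cy)=(1.0000,0.0000)
member 6 (3-4): L=8.1560, (cx,cy)=(0.3215,-0.9469)
solve A·x = −loads:
  F[0-1] = -21.4629 N (compression)
  F[0-2] = -3612.1496 N (compression)
  F[1-2] = +20.2701 N (tension)
  F[1-3] = -14.0440 N (compression)
  F[2-3] = +46.7407 N (tension)
  F[2-4] = +62.8904 N (tension)
  F[3-4] = -195.6261 N (compression)
  Rx@0 = +3618.3800 N
  Ry@0 = +20.5387 N
  Ry@4 = +185.2413 N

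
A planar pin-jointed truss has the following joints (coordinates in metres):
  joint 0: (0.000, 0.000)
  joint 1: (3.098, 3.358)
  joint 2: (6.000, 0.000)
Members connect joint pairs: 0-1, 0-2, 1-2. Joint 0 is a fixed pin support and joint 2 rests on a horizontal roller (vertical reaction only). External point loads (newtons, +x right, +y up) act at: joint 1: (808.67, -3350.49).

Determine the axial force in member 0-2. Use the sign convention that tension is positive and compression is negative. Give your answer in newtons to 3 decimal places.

N=3 nodes, M=3 members, R=3 reactions → 2N=6, M+R=6
member 0 (0-1): L=4.5688, (cx,cy)=(0.6781,0.7350)
member 1 (0-2): L=6.0000, (cx,cy)=(1.0000,0.0000)
member 2 (1-2): L=4.4382, (cx,cy)=(0.6539,-0.7566)
solve A·x = −loads:
  F[0-1] = -1589.0527 N (compression)
  F[0-2] = +1886.1750 N (tension)
  F[1-2] = -2884.6497 N (compression)
  Rx@0 = -808.6700 N
  Ry@0 = +1167.9347 N
  Ry@2 = +2182.5553 N

1886.175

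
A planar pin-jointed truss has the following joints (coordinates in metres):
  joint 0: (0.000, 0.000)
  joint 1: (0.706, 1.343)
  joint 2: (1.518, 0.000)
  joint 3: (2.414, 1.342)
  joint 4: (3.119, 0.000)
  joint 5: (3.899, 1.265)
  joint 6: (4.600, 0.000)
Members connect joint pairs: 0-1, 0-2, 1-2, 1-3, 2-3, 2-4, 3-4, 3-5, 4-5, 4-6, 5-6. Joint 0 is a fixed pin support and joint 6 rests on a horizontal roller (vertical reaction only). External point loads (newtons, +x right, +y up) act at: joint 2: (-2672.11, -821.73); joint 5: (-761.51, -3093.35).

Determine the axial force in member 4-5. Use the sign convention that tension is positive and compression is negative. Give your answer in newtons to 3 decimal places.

-599.085

N=7 nodes, M=11 members, R=3 reactions → 2N=14, M+R=14
member 0 (0-1): L=1.5173, (cx,cy)=(0.4653,0.8851)
member 1 (0-2): L=1.5180, (cx,cy)=(1.0000,0.0000)
member 2 (1-2): L=1.5694, (cx,cy)=(0.5174,-0.8557)
member 3 (1-3): L=1.7080, (cx,cy)=(1.0000,-0.0006)
member 4 (2-3): L=1.6136, (cx,cy)=(0.5553,0.8317)
member 5 (2-4): L=1.6010, (cx,cy)=(1.0000,0.0000)
member 6 (3-4): L=1.5159, (cx,cy)=(0.4651,-0.8853)
member 7 (3-5): L=1.4870, (cx,cy)=(0.9987,-0.0518)
member 8 (4-5): L=1.4861, (cx,cy)=(0.5248,0.8512)
member 9 (4-6): L=1.4810, (cx,cy)=(1.0000,0.0000)
member 10 (5-6): L=1.4462, (cx,cy)=(0.4847,-0.8747)
solve A·x = −loads:
  F[0-1] = -1391.1522 N (compression)
  F[0-2] = -2786.3005 N (compression)
  F[1-2] = +1439.9021 N (tension)
  F[1-3] = -1392.3216 N (compression)
  F[2-3] = -493.5369 N (compression)
  F[2-4] = +904.8587 N (tension)
  F[3-4] = +576.0226 N (tension)
  F[3-5] = -1936.8560 N (compression)
  F[4-5] = -599.0851 N (compression)
  F[4-6] = +1487.1762 N (tension)
  F[5-6] = -3068.2195 N (compression)
  Rx@0 = +3433.6200 N
  Ry@0 = +1231.3740 N
  Ry@6 = +2683.7060 N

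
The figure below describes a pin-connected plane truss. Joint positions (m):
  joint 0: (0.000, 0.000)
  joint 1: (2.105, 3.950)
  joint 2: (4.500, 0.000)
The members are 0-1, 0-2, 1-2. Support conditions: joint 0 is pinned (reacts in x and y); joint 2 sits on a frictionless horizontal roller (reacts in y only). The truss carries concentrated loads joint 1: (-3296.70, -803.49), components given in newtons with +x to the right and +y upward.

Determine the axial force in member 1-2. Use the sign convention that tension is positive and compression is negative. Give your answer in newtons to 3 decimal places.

2944.599

N=3 nodes, M=3 members, R=3 reactions → 2N=6, M+R=6
member 0 (0-1): L=4.4759, (cx,cy)=(0.4703,0.8825)
member 1 (0-2): L=4.5000, (cx,cy)=(1.0000,0.0000)
member 2 (1-2): L=4.6194, (cx,cy)=(0.5185,-0.8551)
solve A·x = −loads:
  F[0-1] = -3763.6000 N (compression)
  F[0-2] = -1526.6853 N (compression)
  F[1-2] = +2944.5993 N (tension)
  Rx@0 = +3296.7000 N
  Ry@0 = +3321.4052 N
  Ry@2 = -2517.9152 N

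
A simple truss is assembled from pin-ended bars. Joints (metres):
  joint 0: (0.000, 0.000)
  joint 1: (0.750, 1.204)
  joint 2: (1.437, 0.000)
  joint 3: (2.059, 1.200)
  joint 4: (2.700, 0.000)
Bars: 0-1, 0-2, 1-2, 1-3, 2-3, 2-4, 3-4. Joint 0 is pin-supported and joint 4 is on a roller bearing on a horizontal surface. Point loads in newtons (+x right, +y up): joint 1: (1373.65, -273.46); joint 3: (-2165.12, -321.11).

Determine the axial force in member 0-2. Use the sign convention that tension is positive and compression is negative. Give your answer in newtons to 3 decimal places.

N=5 nodes, M=7 members, R=3 reactions → 2N=10, M+R=10
member 0 (0-1): L=1.4185, (cx,cy)=(0.5287,0.8488)
member 1 (0-2): L=1.4370, (cx,cy)=(1.0000,0.0000)
member 2 (1-2): L=1.3862, (cx,cy)=(0.4956,-0.8686)
member 3 (1-3): L=1.3090, (cx,cy)=(1.0000,-0.0031)
member 4 (2-3): L=1.3516, (cx,cy)=(0.4602,0.8878)
member 5 (2-4): L=1.2630, (cx,cy)=(1.0000,0.0000)
member 6 (3-4): L=1.3605, (cx,cy)=(0.4712,-0.8820)
solve A·x = −loads:
  F[0-1] = -734.5310 N (compression)
  F[0-2] = -403.1007 N (compression)
  F[1-2] = +409.8851 N (tension)
  F[1-3] = -1965.1655 N (compression)
  F[2-3] = -400.9896 N (compression)
  F[2-4] = -15.4332 N (compression)
  F[3-4] = +32.7558 N (tension)
  Rx@0 = +791.4700 N
  Ry@0 = +623.4622 N
  Ry@4 = -28.8922 N

-403.101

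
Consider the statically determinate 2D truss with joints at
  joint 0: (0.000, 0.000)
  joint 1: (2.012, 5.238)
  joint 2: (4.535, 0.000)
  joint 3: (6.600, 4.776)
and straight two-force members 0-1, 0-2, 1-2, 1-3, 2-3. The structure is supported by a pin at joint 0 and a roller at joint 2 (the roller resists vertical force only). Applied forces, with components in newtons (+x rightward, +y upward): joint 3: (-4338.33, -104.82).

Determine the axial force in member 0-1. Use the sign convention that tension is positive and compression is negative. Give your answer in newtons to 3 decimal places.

-4843.215

N=4 nodes, M=5 members, R=3 reactions → 2N=8, M+R=8
member 0 (0-1): L=5.6111, (cx,cy)=(0.3586,0.9335)
member 1 (0-2): L=4.5350, (cx,cy)=(1.0000,0.0000)
member 2 (1-2): L=5.8140, (cx,cy)=(0.4340,-0.9009)
member 3 (1-3): L=4.6112, (cx,cy)=(0.9950,-0.1002)
member 4 (2-3): L=5.2033, (cx,cy)=(0.3969,0.9179)
solve A·x = −loads:
  F[0-1] = -4843.2146 N (compression)
  F[0-2] = -2601.6840 N (compression)
  F[1-2] = +5478.0989 N (tension)
  F[1-3] = -4134.7006 N (compression)
  F[2-3] = -565.5207 N (compression)
  Rx@0 = +4338.3300 N
  Ry@0 = +4521.1490 N
  Ry@2 = -4416.3290 N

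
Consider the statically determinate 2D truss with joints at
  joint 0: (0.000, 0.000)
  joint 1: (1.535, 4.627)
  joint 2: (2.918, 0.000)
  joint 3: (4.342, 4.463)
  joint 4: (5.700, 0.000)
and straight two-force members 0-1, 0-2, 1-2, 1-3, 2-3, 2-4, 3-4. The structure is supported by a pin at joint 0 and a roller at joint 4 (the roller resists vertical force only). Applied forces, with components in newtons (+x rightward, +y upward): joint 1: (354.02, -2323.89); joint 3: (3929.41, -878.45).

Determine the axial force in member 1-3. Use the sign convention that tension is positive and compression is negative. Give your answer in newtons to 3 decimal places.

N=5 nodes, M=7 members, R=3 reactions → 2N=10, M+R=10
member 0 (0-1): L=4.8750, (cx,cy)=(0.3149,0.9491)
member 1 (0-2): L=2.9180, (cx,cy)=(1.0000,0.0000)
member 2 (1-2): L=4.8293, (cx,cy)=(0.2864,-0.9581)
member 3 (1-3): L=2.8118, (cx,cy)=(0.9983,-0.0583)
member 4 (2-3): L=4.6847, (cx,cy)=(0.3040,0.9527)
member 5 (2-4): L=2.7820, (cx,cy)=(1.0000,0.0000)
member 6 (3-4): L=4.6650, (cx,cy)=(0.2911,-0.9567)
solve A·x = −loads:
  F[0-1] = +1534.7460 N (tension)
  F[0-2] = +3800.1790 N (tension)
  F[1-2] = -4023.9867 N (compression)
  F[1-3] = +1283.8013 N (tension)
  F[2-3] = +4046.9429 N (tension)
  F[2-4] = +1417.6446 N (tension)
  F[3-4] = -4869.9255 N (compression)
  Rx@0 = -4283.4300 N
  Ry@0 = -1456.6790 N
  Ry@4 = +4659.0190 N

1283.801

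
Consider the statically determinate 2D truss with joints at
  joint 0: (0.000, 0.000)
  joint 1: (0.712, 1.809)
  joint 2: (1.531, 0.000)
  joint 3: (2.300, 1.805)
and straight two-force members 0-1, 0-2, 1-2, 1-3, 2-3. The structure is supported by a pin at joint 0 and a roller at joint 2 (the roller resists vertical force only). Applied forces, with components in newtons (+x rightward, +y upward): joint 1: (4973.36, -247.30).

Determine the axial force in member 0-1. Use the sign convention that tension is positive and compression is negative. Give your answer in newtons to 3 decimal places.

N=4 nodes, M=5 members, R=3 reactions → 2N=8, M+R=8
member 0 (0-1): L=1.9441, (cx,cy)=(0.3662,0.9305)
member 1 (0-2): L=1.5310, (cx,cy)=(1.0000,0.0000)
member 2 (1-2): L=1.9858, (cx,cy)=(0.4124,-0.9110)
member 3 (1-3): L=1.5880, (cx,cy)=(1.0000,-0.0025)
member 4 (2-3): L=1.9620, (cx,cy)=(0.3919,0.9200)
solve A·x = −loads:
  F[0-1] = +6173.0370 N (tension)
  F[0-2] = +2712.5399 N (tension)
  F[1-2] = -6576.8653 N (compression)
  F[1-3] = -0.0000 N (compression)
  F[2-3] = +0.0000 N (tension)
  Rx@0 = -4973.3600 N
  Ry@0 = -5744.1343 N
  Ry@2 = +5991.4343 N

6173.037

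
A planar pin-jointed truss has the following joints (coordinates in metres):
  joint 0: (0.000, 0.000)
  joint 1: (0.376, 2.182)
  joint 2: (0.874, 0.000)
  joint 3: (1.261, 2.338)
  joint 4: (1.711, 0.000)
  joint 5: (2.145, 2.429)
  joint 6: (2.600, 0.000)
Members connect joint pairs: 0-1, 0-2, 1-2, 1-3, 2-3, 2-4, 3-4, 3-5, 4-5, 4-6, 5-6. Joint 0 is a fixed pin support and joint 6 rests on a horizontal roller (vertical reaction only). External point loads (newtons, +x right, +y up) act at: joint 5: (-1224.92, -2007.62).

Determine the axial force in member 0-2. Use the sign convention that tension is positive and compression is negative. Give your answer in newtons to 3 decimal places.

-967.184

N=7 nodes, M=11 members, R=3 reactions → 2N=14, M+R=14
member 0 (0-1): L=2.2142, (cx,cy)=(0.1698,0.9855)
member 1 (0-2): L=0.8740, (cx,cy)=(1.0000,0.0000)
member 2 (1-2): L=2.2381, (cx,cy)=(0.2225,-0.9749)
member 3 (1-3): L=0.8986, (cx,cy)=(0.9848,0.1736)
member 4 (2-3): L=2.3698, (cx,cy)=(0.1633,0.9866)
member 5 (2-4): L=0.8370, (cx,cy)=(1.0000,0.0000)
member 6 (3-4): L=2.3809, (cx,cy)=(0.1890,-0.9820)
member 7 (3-5): L=0.8887, (cx,cy)=(0.9947,0.1024)
member 8 (4-5): L=2.4675, (cx,cy)=(0.1759,0.9844)
member 9 (4-6): L=0.8890, (cx,cy)=(1.0000,0.0000)
member 10 (5-6): L=2.4712, (cx,cy)=(0.1841,-0.9829)
solve A·x = −loads:
  F[0-1] = -1517.7354 N (compression)
  F[0-2] = -967.1840 N (compression)
  F[1-2] = +1430.0216 N (tension)
  F[1-3] = -584.8083 N (compression)
  F[2-3] = -1413.1420 N (compression)
  F[2-4] = -418.2190 N (compression)
  F[3-4] = +1410.6277 N (tension)
  F[3-5] = -1078.9860 N (compression)
  F[4-5] = -1407.1405 N (compression)
  F[4-6] = +95.8944 N (tension)
  F[5-6] = -520.8326 N (compression)
  Rx@0 = +1224.9200 N
  Ry@0 = +1495.6915 N
  Ry@6 = +511.9285 N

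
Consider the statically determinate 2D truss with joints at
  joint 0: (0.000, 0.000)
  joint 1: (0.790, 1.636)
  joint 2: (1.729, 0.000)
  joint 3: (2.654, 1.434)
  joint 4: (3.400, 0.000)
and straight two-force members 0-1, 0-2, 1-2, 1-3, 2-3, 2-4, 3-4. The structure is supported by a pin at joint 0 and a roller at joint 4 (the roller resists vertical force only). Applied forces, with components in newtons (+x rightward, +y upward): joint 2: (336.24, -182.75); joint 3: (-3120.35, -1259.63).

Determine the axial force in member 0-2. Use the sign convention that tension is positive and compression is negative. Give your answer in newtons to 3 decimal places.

-1971.778

N=5 nodes, M=7 members, R=3 reactions → 2N=10, M+R=10
member 0 (0-1): L=1.8168, (cx,cy)=(0.4348,0.9005)
member 1 (0-2): L=1.7290, (cx,cy)=(1.0000,0.0000)
member 2 (1-2): L=1.8863, (cx,cy)=(0.4978,-0.8673)
member 3 (1-3): L=1.8749, (cx,cy)=(0.9942,-0.1077)
member 4 (2-3): L=1.7065, (cx,cy)=(0.5421,0.8403)
member 5 (2-4): L=1.6710, (cx,cy)=(1.0000,0.0000)
member 6 (3-4): L=1.6164, (cx,cy)=(0.4615,-0.8871)
solve A·x = −loads:
  F[0-1] = -1868.1113 N (compression)
  F[0-2] = -1971.7778 N (compression)
  F[1-2] = +2176.5280 N (tension)
  F[1-3] = -1906.8935 N (compression)
  F[2-3] = -2028.8734 N (compression)
  F[2-4] = -124.7846 N (compression)
  F[3-4] = +270.3841 N (tension)
  Rx@0 = +2784.1100 N
  Ry@0 = +1682.2474 N
  Ry@4 = -239.8674 N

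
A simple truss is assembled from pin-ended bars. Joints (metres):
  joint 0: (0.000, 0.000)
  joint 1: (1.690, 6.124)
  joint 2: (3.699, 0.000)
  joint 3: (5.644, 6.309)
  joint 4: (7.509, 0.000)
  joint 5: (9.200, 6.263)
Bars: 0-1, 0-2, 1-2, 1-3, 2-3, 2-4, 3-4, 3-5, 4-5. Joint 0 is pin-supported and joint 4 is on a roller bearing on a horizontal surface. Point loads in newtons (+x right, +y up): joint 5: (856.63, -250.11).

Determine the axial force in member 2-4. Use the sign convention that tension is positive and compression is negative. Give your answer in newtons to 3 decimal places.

167.068

N=6 nodes, M=9 members, R=3 reactions → 2N=12, M+R=12
member 0 (0-1): L=6.3529, (cx,cy)=(0.2660,0.9640)
member 1 (0-2): L=3.6990, (cx,cy)=(1.0000,0.0000)
member 2 (1-2): L=6.4451, (cx,cy)=(0.3117,-0.9502)
member 3 (1-3): L=3.9583, (cx,cy)=(0.9989,0.0467)
member 4 (2-3): L=6.6020, (cx,cy)=(0.2946,0.9556)
member 5 (2-4): L=3.8100, (cx,cy)=(1.0000,0.0000)
member 6 (3-4): L=6.5789, (cx,cy)=(0.2835,-0.9590)
member 7 (3-5): L=3.5563, (cx,cy)=(0.9999,-0.0129)
member 8 (4-5): L=6.4873, (cx,cy)=(0.2607,0.9654)
solve A·x = −loads:
  F[0-1] = +799.6220 N (tension)
  F[0-2] = +643.9147 N (tension)
  F[1-2] = -788.6476 N (compression)
  F[1-3] = +459.0456 N (tension)
  F[2-3] = +784.1574 N (tension)
  F[2-4] = +167.0675 N (tension)
  F[3-4] = -816.2058 N (compression)
  F[3-5] = +921.0198 N (tension)
  F[4-5] = -246.7262 N (compression)
  Rx@0 = -856.6300 N
  Ry@0 = -770.8097 N
  Ry@4 = +1020.9197 N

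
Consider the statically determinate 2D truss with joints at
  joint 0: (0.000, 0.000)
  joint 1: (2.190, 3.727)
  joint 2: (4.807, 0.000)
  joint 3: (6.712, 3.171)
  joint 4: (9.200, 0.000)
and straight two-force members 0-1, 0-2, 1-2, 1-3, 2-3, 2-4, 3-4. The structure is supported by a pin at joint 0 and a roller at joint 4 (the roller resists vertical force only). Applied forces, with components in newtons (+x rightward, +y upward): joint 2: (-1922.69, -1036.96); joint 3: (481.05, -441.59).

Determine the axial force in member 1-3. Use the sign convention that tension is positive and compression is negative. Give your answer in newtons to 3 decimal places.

-638.270

N=5 nodes, M=7 members, R=3 reactions → 2N=10, M+R=10
member 0 (0-1): L=4.3228, (cx,cy)=(0.5066,0.8622)
member 1 (0-2): L=4.8070, (cx,cy)=(1.0000,0.0000)
member 2 (1-2): L=4.5540, (cx,cy)=(0.5747,-0.8184)
member 3 (1-3): L=4.5561, (cx,cy)=(0.9925,-0.1220)
member 4 (2-3): L=3.6992, (cx,cy)=(0.5150,0.8572)
member 5 (2-4): L=4.3930, (cx,cy)=(1.0000,0.0000)
member 6 (3-4): L=4.0306, (cx,cy)=(0.6173,-0.7867)
solve A·x = −loads:
  F[0-1] = -520.5044 N (compression)
  F[0-2] = -1177.9443 N (compression)
  F[1-2] = +643.5225 N (tension)
  F[1-3] = -638.2700 N (compression)
  F[2-3] = +595.3106 N (tension)
  F[2-4] = +807.9807 N (tension)
  F[3-4] = -1308.9276 N (compression)
  Rx@0 = +1441.6400 N
  Ry@0 = +448.7643 N
  Ry@4 = +1029.7857 N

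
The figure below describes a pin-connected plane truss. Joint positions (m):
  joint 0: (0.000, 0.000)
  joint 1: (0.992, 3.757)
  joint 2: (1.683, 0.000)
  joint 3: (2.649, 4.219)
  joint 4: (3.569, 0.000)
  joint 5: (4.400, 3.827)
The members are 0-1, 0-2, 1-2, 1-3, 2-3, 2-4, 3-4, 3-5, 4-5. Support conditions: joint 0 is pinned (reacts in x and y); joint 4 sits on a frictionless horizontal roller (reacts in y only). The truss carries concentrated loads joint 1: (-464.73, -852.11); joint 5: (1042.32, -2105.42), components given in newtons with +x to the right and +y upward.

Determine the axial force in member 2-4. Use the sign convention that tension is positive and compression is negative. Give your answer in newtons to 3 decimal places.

N=6 nodes, M=9 members, R=3 reactions → 2N=12, M+R=12
member 0 (0-1): L=3.8858, (cx,cy)=(0.2553,0.9669)
member 1 (0-2): L=1.6830, (cx,cy)=(1.0000,0.0000)
member 2 (1-2): L=3.8200, (cx,cy)=(0.1809,-0.9835)
member 3 (1-3): L=1.7202, (cx,cy)=(0.9633,0.2686)
member 4 (2-3): L=4.3282, (cx,cy)=(0.2232,0.9748)
member 5 (2-4): L=1.8860, (cx,cy)=(1.0000,0.0000)
member 6 (3-4): L=4.3181, (cx,cy)=(0.2131,-0.9770)
member 7 (3-5): L=1.7943, (cx,cy)=(0.9758,-0.2185)
member 8 (4-5): L=3.9162, (cx,cy)=(0.2122,0.9772)
solve A·x = −loads:
  F[0-1] = +520.6667 N (tension)
  F[0-2] = +444.6683 N (tension)
  F[1-2] = -1149.8638 N (compression)
  F[1-3] = +836.3788 N (tension)
  F[2-3] = +1160.1598 N (tension)
  F[2-4] = -22.2642 N (compression)
  F[3-4] = -1715.0332 N (compression)
  F[3-5] = +1465.3760 N (tension)
  F[4-5] = -1826.8912 N (compression)
  Rx@0 = -577.5900 N
  Ry@0 = -503.4140 N
  Ry@4 = +3460.9440 N

-22.264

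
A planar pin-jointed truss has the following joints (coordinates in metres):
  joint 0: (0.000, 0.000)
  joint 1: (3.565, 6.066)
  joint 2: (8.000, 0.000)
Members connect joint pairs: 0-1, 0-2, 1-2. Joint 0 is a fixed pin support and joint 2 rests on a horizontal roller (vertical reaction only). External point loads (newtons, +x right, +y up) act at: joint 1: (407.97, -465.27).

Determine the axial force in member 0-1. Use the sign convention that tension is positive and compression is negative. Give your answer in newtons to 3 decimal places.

59.630

N=3 nodes, M=3 members, R=3 reactions → 2N=6, M+R=6
member 0 (0-1): L=7.0360, (cx,cy)=(0.5067,0.8621)
member 1 (0-2): L=8.0000, (cx,cy)=(1.0000,0.0000)
member 2 (1-2): L=7.5144, (cx,cy)=(0.5902,-0.8073)
solve A·x = −loads:
  F[0-1] = +59.6301 N (tension)
  F[0-2] = +377.7567 N (tension)
  F[1-2] = -640.0449 N (compression)
  Rx@0 = -407.9700 N
  Ry@0 = -51.4092 N
  Ry@2 = +516.6792 N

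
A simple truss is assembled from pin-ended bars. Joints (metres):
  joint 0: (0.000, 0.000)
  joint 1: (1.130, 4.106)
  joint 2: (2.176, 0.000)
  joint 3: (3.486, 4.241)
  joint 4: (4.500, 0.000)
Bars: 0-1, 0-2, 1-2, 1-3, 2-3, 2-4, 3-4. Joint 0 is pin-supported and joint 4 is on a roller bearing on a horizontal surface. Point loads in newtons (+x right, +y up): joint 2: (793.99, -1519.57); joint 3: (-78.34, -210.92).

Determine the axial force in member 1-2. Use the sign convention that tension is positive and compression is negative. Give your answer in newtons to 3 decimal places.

907.086

N=5 nodes, M=7 members, R=3 reactions → 2N=10, M+R=10
member 0 (0-1): L=4.2587, (cx,cy)=(0.2653,0.9642)
member 1 (0-2): L=2.1760, (cx,cy)=(1.0000,0.0000)
member 2 (1-2): L=4.2371, (cx,cy)=(0.2469,-0.9690)
member 3 (1-3): L=2.3599, (cx,cy)=(0.9984,0.0572)
member 4 (2-3): L=4.4387, (cx,cy)=(0.2951,0.9555)
member 5 (2-4): L=2.3240, (cx,cy)=(1.0000,0.0000)
member 6 (3-4): L=4.3605, (cx,cy)=(0.2325,-0.9726)
solve A·x = −loads:
  F[0-1] = -939.8204 N (compression)
  F[0-2] = +965.0239 N (tension)
  F[1-2] = +907.0858 N (tension)
  F[1-3] = -474.0776 N (compression)
  F[2-3] = +670.4211 N (tension)
  F[2-4] = +197.0995 N (tension)
  F[3-4] = -847.5934 N (compression)
  Rx@0 = -715.6500 N
  Ry@0 = +906.1319 N
  Ry@4 = +824.3581 N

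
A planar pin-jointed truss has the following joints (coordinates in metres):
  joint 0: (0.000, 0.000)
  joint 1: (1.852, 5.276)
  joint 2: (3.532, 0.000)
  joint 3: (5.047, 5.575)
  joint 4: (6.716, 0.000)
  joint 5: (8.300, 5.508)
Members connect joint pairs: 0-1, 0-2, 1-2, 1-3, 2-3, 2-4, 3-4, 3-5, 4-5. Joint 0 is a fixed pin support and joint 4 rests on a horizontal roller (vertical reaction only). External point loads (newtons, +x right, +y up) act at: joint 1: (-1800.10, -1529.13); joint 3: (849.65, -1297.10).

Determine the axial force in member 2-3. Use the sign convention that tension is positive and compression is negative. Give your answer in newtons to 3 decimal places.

-712.156

N=6 nodes, M=9 members, R=3 reactions → 2N=12, M+R=12
member 0 (0-1): L=5.5916, (cx,cy)=(0.3312,0.9436)
member 1 (0-2): L=3.5320, (cx,cy)=(1.0000,0.0000)
member 2 (1-2): L=5.5370, (cx,cy)=(0.3034,-0.9529)
member 3 (1-3): L=3.2090, (cx,cy)=(0.9956,0.0932)
member 4 (2-3): L=5.7772, (cx,cy)=(0.2622,0.9650)
member 5 (2-4): L=3.1840, (cx,cy)=(1.0000,0.0000)
member 6 (3-4): L=5.8195, (cx,cy)=(0.2868,-0.9580)
member 7 (3-5): L=3.2537, (cx,cy)=(0.9998,-0.0206)
member 8 (4-5): L=5.7312, (cx,cy)=(0.2764,0.9610)
solve A·x = −loads:
  F[0-1] = -2266.5679 N (compression)
  F[0-2] = -199.7386 N (compression)
  F[1-2] = +721.2317 N (tension)
  F[1-3] = +834.1870 N (tension)
  F[2-3] = -712.1556 N (compression)
  F[2-4] = +205.8466 N (tension)
  F[3-4] = -717.7456 N (compression)
  F[3-5] = +0.0000 N (tension)
  F[4-5] = -0.0000 N (compression)
  Rx@0 = +950.4500 N
  Ry@0 = +2138.6357 N
  Ry@4 = +687.5943 N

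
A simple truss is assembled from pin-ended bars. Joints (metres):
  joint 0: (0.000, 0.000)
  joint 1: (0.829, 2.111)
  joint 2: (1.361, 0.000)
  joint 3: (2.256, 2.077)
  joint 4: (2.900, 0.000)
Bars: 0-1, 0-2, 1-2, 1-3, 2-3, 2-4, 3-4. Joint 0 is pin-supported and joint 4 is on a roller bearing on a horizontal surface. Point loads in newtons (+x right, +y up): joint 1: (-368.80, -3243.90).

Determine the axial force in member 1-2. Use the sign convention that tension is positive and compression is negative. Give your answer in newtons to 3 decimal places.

-667.573

N=5 nodes, M=7 members, R=3 reactions → 2N=10, M+R=10
member 0 (0-1): L=2.2679, (cx,cy)=(0.3655,0.9308)
member 1 (0-2): L=1.3610, (cx,cy)=(1.0000,0.0000)
member 2 (1-2): L=2.1770, (cx,cy)=(0.2444,-0.9697)
member 3 (1-3): L=1.4274, (cx,cy)=(0.9997,-0.0238)
member 4 (2-3): L=2.2616, (cx,cy)=(0.3957,0.9184)
member 5 (2-4): L=1.5390, (cx,cy)=(1.0000,0.0000)
member 6 (3-4): L=2.1745, (cx,cy)=(0.2962,-0.9551)
solve A·x = −loads:
  F[0-1] = -2777.2387 N (compression)
  F[0-2] = +646.3629 N (tension)
  F[1-2] = -667.5734 N (compression)
  F[1-3] = -483.3634 N (compression)
  F[2-3] = +704.8756 N (tension)
  F[2-4] = +204.2838 N (tension)
  F[3-4] = -689.7907 N (compression)
  Rx@0 = +368.8000 N
  Ry@0 = +2585.0530 N
  Ry@4 = +658.8470 N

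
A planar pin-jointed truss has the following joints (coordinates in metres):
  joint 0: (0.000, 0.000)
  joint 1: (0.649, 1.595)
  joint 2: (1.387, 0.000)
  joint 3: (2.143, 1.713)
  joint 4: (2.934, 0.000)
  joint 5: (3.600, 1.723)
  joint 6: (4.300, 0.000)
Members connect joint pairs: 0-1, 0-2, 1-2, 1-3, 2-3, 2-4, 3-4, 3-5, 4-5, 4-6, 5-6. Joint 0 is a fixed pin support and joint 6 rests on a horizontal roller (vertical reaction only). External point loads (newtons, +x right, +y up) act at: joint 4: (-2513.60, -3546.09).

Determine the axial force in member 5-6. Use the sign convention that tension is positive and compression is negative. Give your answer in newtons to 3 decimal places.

N=7 nodes, M=11 members, R=3 reactions → 2N=14, M+R=14
member 0 (0-1): L=1.7220, (cx,cy)=(0.3769,0.9263)
member 1 (0-2): L=1.3870, (cx,cy)=(1.0000,0.0000)
member 2 (1-2): L=1.7575, (cx,cy)=(0.4199,-0.9076)
member 3 (1-3): L=1.4987, (cx,cy)=(0.9969,0.0787)
member 4 (2-3): L=1.8724, (cx,cy)=(0.4038,0.9149)
member 5 (2-4): L=1.5470, (cx,cy)=(1.0000,0.0000)
member 6 (3-4): L=1.8868, (cx,cy)=(0.4192,-0.9079)
member 7 (3-5): L=1.4570, (cx,cy)=(1.0000,0.0069)
member 8 (4-5): L=1.8472, (cx,cy)=(0.3605,0.9327)
member 9 (4-6): L=1.3660, (cx,cy)=(1.0000,0.0000)
member 10 (5-6): L=1.8598, (cx,cy)=(0.3764,-0.9265)
solve A·x = −loads:
  F[0-1] = -1216.1866 N (compression)
  F[0-2] = -2055.2302 N (compression)
  F[1-2] = +1158.9973 N (tension)
  F[1-3] = -948.0037 N (compression)
  F[2-3] = -1149.7413 N (compression)
  F[2-4] = -1104.3216 N (compression)
  F[3-4] = +1226.2623 N (tension)
  F[3-5] = -1923.4050 N (compression)
  F[4-5] = +2608.2053 N (tension)
  F[4-6] = +983.0015 N (tension)
  F[5-6] = -2611.6465 N (compression)
  Rx@0 = +2513.6000 N
  Ry@0 = +1126.5021 N
  Ry@6 = +2419.5879 N

-2611.647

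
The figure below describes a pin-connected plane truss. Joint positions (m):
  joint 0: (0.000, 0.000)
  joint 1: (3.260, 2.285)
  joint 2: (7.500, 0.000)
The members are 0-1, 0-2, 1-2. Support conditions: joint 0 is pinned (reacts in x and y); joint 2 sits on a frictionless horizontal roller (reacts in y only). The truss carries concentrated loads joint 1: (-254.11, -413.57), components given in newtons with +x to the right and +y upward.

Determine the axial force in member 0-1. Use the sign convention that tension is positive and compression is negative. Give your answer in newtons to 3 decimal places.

N=3 nodes, M=3 members, R=3 reactions → 2N=6, M+R=6
member 0 (0-1): L=3.9811, (cx,cy)=(0.8189,0.5740)
member 1 (0-2): L=7.5000, (cx,cy)=(1.0000,0.0000)
member 2 (1-2): L=4.8165, (cx,cy)=(0.8803,-0.4744)
solve A·x = −loads:
  F[0-1] = -542.2319 N (compression)
  F[0-2] = +189.9116 N (tension)
  F[1-2] = -215.7341 N (compression)
  Rx@0 = +254.1100 N
  Ry@0 = +311.2238 N
  Ry@2 = +102.3462 N

-542.232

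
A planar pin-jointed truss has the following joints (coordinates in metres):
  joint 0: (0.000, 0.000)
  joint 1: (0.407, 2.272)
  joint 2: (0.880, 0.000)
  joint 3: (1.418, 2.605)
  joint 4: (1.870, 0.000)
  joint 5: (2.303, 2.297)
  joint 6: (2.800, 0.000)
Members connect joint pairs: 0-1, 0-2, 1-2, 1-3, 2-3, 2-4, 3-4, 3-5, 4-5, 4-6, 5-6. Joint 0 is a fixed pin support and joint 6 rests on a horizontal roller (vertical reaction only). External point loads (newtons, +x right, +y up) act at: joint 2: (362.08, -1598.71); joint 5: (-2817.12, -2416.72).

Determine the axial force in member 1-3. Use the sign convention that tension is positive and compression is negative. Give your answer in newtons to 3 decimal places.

-1464.015

N=7 nodes, M=11 members, R=3 reactions → 2N=14, M+R=14
member 0 (0-1): L=2.3082, (cx,cy)=(0.1763,0.9843)
member 1 (0-2): L=0.8800, (cx,cy)=(1.0000,0.0000)
member 2 (1-2): L=2.3207, (cx,cy)=(0.2038,-0.9790)
member 3 (1-3): L=1.0644, (cx,cy)=(0.9498,0.3128)
member 4 (2-3): L=2.6600, (cx,cy)=(0.2023,0.9793)
member 5 (2-4): L=0.9900, (cx,cy)=(1.0000,0.0000)
member 6 (3-4): L=2.6439, (cx,cy)=(0.1710,-0.9853)
member 7 (3-5): L=0.9371, (cx,cy)=(0.9444,-0.3287)
member 8 (4-5): L=2.3375, (cx,cy)=(0.1852,0.9827)
member 9 (4-6): L=0.9300, (cx,cy)=(1.0000,0.0000)
member 10 (5-6): L=2.3502, (cx,cy)=(0.2115,-0.9774)
solve A·x = −loads:
  F[0-1] = -3897.3379 N (compression)
  F[0-2] = -1767.8208 N (compression)
  F[1-2] = +3450.6960 N (tension)
  F[1-3] = -1464.0151 N (compression)
  F[2-3] = -1817.1081 N (compression)
  F[2-4] = -1059.0679 N (compression)
  F[3-4] = +3077.8363 N (tension)
  F[3-5] = -2418.6132 N (compression)
  F[4-5] = -3085.9351 N (compression)
  F[4-6] = +38.7646 N (tension)
  F[5-6] = -183.3052 N (compression)
  Rx@0 = +2455.0400 N
  Ry@0 = +3836.2706 N
  Ry@6 = +179.1594 N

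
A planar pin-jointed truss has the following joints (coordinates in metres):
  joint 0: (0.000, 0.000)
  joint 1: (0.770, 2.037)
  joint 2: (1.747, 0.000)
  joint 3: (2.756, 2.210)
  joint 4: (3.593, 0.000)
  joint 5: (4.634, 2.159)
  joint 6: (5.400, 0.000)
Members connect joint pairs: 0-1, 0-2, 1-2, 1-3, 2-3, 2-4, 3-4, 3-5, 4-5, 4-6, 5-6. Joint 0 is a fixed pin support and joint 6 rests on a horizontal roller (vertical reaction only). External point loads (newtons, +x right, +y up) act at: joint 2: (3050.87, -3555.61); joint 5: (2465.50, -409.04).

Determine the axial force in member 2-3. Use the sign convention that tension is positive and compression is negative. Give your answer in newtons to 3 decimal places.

2400.844

N=7 nodes, M=11 members, R=3 reactions → 2N=14, M+R=14
member 0 (0-1): L=2.1777, (cx,cy)=(0.3536,0.9354)
member 1 (0-2): L=1.7470, (cx,cy)=(1.0000,0.0000)
member 2 (1-2): L=2.2592, (cx,cy)=(0.4325,-0.9017)
member 3 (1-3): L=1.9935, (cx,cy)=(0.9962,0.0868)
member 4 (2-3): L=2.4294, (cx,cy)=(0.4153,0.9097)
member 5 (2-4): L=1.8460, (cx,cy)=(1.0000,0.0000)
member 6 (3-4): L=2.3632, (cx,cy)=(0.3542,-0.9352)
member 7 (3-5): L=1.8787, (cx,cy)=(0.9996,-0.0271)
member 8 (4-5): L=2.3969, (cx,cy)=(0.4343,0.9008)
member 9 (4-6): L=1.8070, (cx,cy)=(1.0000,0.0000)
member 10 (5-6): L=2.2909, (cx,cy)=(0.3344,-0.9424)
solve A·x = −loads:
  F[0-1] = -1579.6259 N (compression)
  F[0-2] = +6074.9069 N (tension)
  F[1-2] = +1521.2298 N (tension)
  F[1-3] = -1221.0107 N (compression)
  F[2-3] = +2400.8442 N (tension)
  F[2-4] = +2684.7810 N (tension)
  F[3-4] = -2238.7262 N (compression)
  F[3-5] = +573.8475 N (tension)
  F[4-5] = +2324.2641 N (tension)
  F[4-6] = +882.3958 N (tension)
  F[5-6] = -2638.9619 N (compression)
  Rx@0 = -5516.3700 N
  Ry@0 = +1477.5840 N
  Ry@6 = +2487.0660 N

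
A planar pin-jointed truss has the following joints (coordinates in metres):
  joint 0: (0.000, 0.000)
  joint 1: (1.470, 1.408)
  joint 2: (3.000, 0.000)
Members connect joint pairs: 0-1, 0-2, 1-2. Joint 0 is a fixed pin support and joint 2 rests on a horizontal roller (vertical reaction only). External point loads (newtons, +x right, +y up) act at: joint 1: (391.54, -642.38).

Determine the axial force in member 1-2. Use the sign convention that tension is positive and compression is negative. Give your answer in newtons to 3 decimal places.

N=3 nodes, M=3 members, R=3 reactions → 2N=6, M+R=6
member 0 (0-1): L=2.0355, (cx,cy)=(0.7222,0.6917)
member 1 (0-2): L=3.0000, (cx,cy)=(1.0000,0.0000)
member 2 (1-2): L=2.0793, (cx,cy)=(0.7358,-0.6772)
solve A·x = −loads:
  F[0-1] = -207.9634 N (compression)
  F[0-2] = +541.7254 N (tension)
  F[1-2] = -736.2048 N (compression)
  Rx@0 = -391.5400 N
  Ry@0 = +143.8510 N
  Ry@2 = +498.5290 N

-736.205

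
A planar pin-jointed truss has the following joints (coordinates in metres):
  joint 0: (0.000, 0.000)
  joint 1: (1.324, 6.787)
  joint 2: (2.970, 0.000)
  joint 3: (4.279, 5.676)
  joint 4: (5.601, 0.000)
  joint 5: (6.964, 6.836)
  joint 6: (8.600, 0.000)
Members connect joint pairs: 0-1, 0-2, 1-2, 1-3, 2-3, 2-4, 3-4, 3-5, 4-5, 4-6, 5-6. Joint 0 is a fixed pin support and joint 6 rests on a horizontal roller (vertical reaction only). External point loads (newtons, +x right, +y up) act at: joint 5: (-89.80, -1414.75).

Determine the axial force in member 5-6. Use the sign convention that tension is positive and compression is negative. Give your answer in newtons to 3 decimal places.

N=7 nodes, M=11 members, R=3 reactions → 2N=14, M+R=14
member 0 (0-1): L=6.9149, (cx,cy)=(0.1915,0.9815)
member 1 (0-2): L=2.9700, (cx,cy)=(1.0000,0.0000)
member 2 (1-2): L=6.9837, (cx,cy)=(0.2357,-0.9718)
member 3 (1-3): L=3.1570, (cx,cy)=(0.9360,-0.3519)
member 4 (2-3): L=5.8250, (cx,cy)=(0.2247,0.9744)
member 5 (2-4): L=2.6310, (cx,cy)=(1.0000,0.0000)
member 6 (3-4): L=5.8279, (cx,cy)=(0.2268,-0.9739)
member 7 (3-5): L=2.9249, (cx,cy)=(0.9180,0.3966)
member 8 (4-5): L=6.9706, (cx,cy)=(0.1955,0.9807)
member 9 (4-6): L=2.9990, (cx,cy)=(1.0000,0.0000)
member 10 (5-6): L=7.0290, (cx,cy)=(0.2327,-0.9725)
solve A·x = −loads:
  F[0-1] = -346.9308 N (compression)
  F[0-2] = -23.3733 N (compression)
  F[1-2] = +413.8139 N (tension)
  F[1-3] = -175.1639 N (compression)
  F[2-3] = -412.7120 N (compression)
  F[2-4] = +166.9039 N (tension)
  F[3-4] = +214.2002 N (tension)
  F[3-5] = -332.5660 N (compression)
  F[4-5] = -212.7228 N (compression)
  F[4-6] = +257.0880 N (tension)
  F[5-6] = -1104.5729 N (compression)
  Rx@0 = +89.8000 N
  Ry@0 = +340.5121 N
  Ry@6 = +1074.2379 N

-1104.573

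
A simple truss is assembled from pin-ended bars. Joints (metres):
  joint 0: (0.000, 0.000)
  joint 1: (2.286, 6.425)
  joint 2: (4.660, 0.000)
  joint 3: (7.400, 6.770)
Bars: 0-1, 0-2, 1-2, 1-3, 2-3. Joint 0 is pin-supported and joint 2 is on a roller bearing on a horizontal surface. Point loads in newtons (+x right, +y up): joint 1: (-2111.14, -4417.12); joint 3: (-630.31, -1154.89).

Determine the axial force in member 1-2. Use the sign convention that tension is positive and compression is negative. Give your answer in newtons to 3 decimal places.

1033.295

N=4 nodes, M=5 members, R=3 reactions → 2N=8, M+R=8
member 0 (0-1): L=6.8196, (cx,cy)=(0.3352,0.9421)
member 1 (0-2): L=4.6600, (cx,cy)=(1.0000,0.0000)
member 2 (1-2): L=6.8496, (cx,cy)=(0.3466,-0.9380)
member 3 (1-3): L=5.1256, (cx,cy)=(0.9977,0.0673)
member 4 (2-3): L=7.3035, (cx,cy)=(0.3752,0.9270)
solve A·x = −loads:
  F[0-1] = -5729.1373 N (compression)
  F[0-2] = -820.9735 N (compression)
  F[1-2] = +1033.2946 N (tension)
  F[1-3] = -167.8483 N (compression)
  F[2-3] = -1233.7044 N (compression)
  Rx@0 = +2741.4500 N
  Ry@0 = +5397.6647 N
  Ry@2 = +174.3453 N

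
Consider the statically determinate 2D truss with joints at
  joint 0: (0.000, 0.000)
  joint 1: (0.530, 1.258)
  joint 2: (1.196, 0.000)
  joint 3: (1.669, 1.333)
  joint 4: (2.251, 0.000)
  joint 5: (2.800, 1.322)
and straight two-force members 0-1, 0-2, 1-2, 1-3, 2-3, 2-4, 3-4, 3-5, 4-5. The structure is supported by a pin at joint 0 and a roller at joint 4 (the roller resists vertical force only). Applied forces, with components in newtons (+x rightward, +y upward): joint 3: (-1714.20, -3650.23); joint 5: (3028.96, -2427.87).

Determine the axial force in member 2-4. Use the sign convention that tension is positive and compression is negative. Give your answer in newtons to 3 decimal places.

798.737

N=6 nodes, M=9 members, R=3 reactions → 2N=12, M+R=12
member 0 (0-1): L=1.3651, (cx,cy)=(0.3883,0.9216)
member 1 (0-2): L=1.1960, (cx,cy)=(1.0000,0.0000)
member 2 (1-2): L=1.4234, (cx,cy)=(0.4679,-0.8838)
member 3 (1-3): L=1.1415, (cx,cy)=(0.9978,0.0657)
member 4 (2-3): L=1.4144, (cx,cy)=(0.3344,0.9424)
member 5 (2-4): L=1.0550, (cx,cy)=(1.0000,0.0000)
member 6 (3-4): L=1.4545, (cx,cy)=(0.4001,-0.9165)
member 7 (3-5): L=1.1311, (cx,cy)=(1.0000,-0.0097)
member 8 (4-5): L=1.4315, (cx,cy)=(0.3835,0.9235)
solve A·x = −loads:
  F[0-1] = +447.2217 N (tension)
  F[0-2] = +1141.1246 N (tension)
  F[1-2] = -438.1218 N (compression)
  F[1-3] = +379.4471 N (tension)
  F[2-3] = +410.8609 N (tension)
  F[2-4] = +798.7369 N (tension)
  F[3-4] = -4475.3615 N (compression)
  F[3-5] = +4021.1552 N (tension)
  F[4-5] = -2586.5537 N (compression)
  Rx@0 = -1314.7600 N
  Ry@0 = -412.1383 N
  Ry@4 = +6490.2383 N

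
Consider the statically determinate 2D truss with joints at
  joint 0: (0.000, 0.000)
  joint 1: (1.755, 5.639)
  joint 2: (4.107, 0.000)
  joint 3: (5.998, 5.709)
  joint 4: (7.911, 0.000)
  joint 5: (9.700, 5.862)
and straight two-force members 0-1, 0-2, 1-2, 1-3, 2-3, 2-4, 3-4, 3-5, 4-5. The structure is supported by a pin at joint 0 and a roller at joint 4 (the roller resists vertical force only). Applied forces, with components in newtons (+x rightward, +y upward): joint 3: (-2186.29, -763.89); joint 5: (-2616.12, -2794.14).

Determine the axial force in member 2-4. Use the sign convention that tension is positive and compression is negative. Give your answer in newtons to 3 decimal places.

-1577.923

N=6 nodes, M=9 members, R=3 reactions → 2N=12, M+R=12
member 0 (0-1): L=5.9058, (cx,cy)=(0.2972,0.9548)
member 1 (0-2): L=4.1070, (cx,cy)=(1.0000,0.0000)
member 2 (1-2): L=6.1098, (cx,cy)=(0.3850,-0.9229)
member 3 (1-3): L=4.2436, (cx,cy)=(0.9999,0.0165)
member 4 (2-3): L=6.0140, (cx,cy)=(0.3144,0.9493)
member 5 (2-4): L=3.8040, (cx,cy)=(1.0000,0.0000)
member 6 (3-4): L=6.0210, (cx,cy)=(0.3177,-0.9482)
member 7 (3-5): L=3.7052, (cx,cy)=(0.9991,0.0413)
member 8 (4-5): L=6.1289, (cx,cy)=(0.2919,0.9565)
solve A·x = −loads:
  F[0-1] = -3214.3274 N (compression)
  F[0-2] = -3847.2211 N (compression)
  F[1-2] = +3285.7054 N (tension)
  F[1-3] = -2220.3312 N (compression)
  F[2-3] = -3194.5228 N (compression)
  F[2-4] = -1577.9226 N (compression)
  F[3-4] = +2353.3650 N (tension)
  F[3-5] = -1787.4381 N (compression)
  F[4-5] = -2844.1937 N (compression)
  Rx@0 = +4802.4100 N
  Ry@0 = +3069.1228 N
  Ry@4 = +488.9072 N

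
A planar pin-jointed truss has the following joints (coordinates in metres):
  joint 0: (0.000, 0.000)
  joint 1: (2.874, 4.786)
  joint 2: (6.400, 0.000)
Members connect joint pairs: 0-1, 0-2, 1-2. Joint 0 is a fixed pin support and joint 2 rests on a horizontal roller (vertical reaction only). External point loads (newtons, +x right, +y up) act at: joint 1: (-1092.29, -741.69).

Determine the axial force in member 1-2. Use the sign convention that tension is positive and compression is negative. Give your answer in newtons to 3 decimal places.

600.875

N=3 nodes, M=3 members, R=3 reactions → 2N=6, M+R=6
member 0 (0-1): L=5.5826, (cx,cy)=(0.5148,0.8573)
member 1 (0-2): L=6.4000, (cx,cy)=(1.0000,0.0000)
member 2 (1-2): L=5.9446, (cx,cy)=(0.5931,-0.8051)
solve A·x = −loads:
  F[0-1] = -1429.4277 N (compression)
  F[0-2] = -356.4037 N (compression)
  F[1-2] = +600.8745 N (tension)
  Rx@0 = +1092.2900 N
  Ry@0 = +1225.4530 N
  Ry@2 = -483.7629 N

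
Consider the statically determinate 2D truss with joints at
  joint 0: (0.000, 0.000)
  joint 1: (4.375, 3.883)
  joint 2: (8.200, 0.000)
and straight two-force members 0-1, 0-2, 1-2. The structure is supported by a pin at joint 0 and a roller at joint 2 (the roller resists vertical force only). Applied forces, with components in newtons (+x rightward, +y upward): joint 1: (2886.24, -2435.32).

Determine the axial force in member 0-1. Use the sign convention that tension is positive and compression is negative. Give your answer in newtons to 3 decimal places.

N=3 nodes, M=3 members, R=3 reactions → 2N=6, M+R=6
member 0 (0-1): L=5.8496, (cx,cy)=(0.7479,0.6638)
member 1 (0-2): L=8.2000, (cx,cy)=(1.0000,0.0000)
member 2 (1-2): L=5.4505, (cx,cy)=(0.7018,-0.7124)
solve A·x = −loads:
  F[0-1] = +347.6229 N (tension)
  F[0-2] = +2626.2497 N (tension)
  F[1-2] = -3742.3429 N (compression)
  Rx@0 = -2886.2400 N
  Ry@0 = -230.7526 N
  Ry@2 = +2666.0726 N

347.623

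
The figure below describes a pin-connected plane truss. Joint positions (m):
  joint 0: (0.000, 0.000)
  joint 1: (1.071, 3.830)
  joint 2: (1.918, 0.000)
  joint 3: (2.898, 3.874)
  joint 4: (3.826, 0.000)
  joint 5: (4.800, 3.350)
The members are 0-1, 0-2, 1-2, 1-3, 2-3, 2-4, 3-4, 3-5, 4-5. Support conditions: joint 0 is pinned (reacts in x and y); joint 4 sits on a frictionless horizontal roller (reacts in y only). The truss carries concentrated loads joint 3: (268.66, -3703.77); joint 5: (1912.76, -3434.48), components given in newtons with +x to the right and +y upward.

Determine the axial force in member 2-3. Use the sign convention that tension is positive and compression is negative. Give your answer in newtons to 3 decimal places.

N=6 nodes, M=9 members, R=3 reactions → 2N=12, M+R=12
member 0 (0-1): L=3.9769, (cx,cy)=(0.2693,0.9631)
member 1 (0-2): L=1.9180, (cx,cy)=(1.0000,0.0000)
member 2 (1-2): L=3.9225, (cx,cy)=(0.2159,-0.9764)
member 3 (1-3): L=1.8275, (cx,cy)=(0.9997,0.0241)
member 4 (2-3): L=3.9960, (cx,cy)=(0.2452,0.9695)
member 5 (2-4): L=1.9080, (cx,cy)=(1.0000,0.0000)
member 6 (3-4): L=3.9836, (cx,cy)=(0.2330,-0.9725)
member 7 (3-5): L=1.9729, (cx,cy)=(0.9641,-0.2656)
member 8 (4-5): L=3.4887, (cx,cy)=(0.2792,0.9602)
solve A·x = −loads:
  F[0-1] = +1996.5587 N (tension)
  F[0-2] = +1643.7398 N (tension)
  F[1-2] = -1945.6300 N (compression)
  F[1-3] = +958.0809 N (tension)
  F[2-3] = +1959.5719 N (tension)
  F[2-4] = +743.0451 N (tension)
  F[3-4] = -6549.3418 N (compression)
  F[3-5] = +2795.8385 N (tension)
  F[4-5] = -2803.3633 N (compression)
  Rx@0 = -2181.4200 N
  Ry@0 = -1922.7966 N
  Ry@4 = +9061.0466 N

1959.572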